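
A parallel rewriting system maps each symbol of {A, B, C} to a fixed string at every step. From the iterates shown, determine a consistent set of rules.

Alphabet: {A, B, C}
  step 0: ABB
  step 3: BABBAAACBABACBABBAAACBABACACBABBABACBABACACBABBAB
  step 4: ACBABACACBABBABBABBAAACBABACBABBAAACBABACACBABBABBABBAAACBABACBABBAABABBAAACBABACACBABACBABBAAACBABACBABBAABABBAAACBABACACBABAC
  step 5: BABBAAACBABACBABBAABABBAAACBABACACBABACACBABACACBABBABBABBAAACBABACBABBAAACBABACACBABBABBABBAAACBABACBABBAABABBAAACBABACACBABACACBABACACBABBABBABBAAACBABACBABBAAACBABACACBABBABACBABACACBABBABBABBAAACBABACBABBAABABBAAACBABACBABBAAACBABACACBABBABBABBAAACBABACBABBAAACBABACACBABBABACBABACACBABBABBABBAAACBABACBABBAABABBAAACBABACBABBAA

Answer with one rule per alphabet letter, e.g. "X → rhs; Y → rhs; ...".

A->BAB, B->AC, C->BAA

  step 4 ⇒ step 5: ACBABACACBABBABBABBAAACBABACBABBAAACBABACACBABBABBABBAAACBABACBABBAABABBAAACBABACACBABACBABBAAACBABACBABBAABABBAAACBABACACBABAC ⇒ BAB·BAA·AC·BAB·AC·BAB·BAA·BAB·BAA·AC·BAB·AC·AC·BAB·AC·AC·BAB·AC·AC·BAB·BAB·BAB·BAA·AC·BAB·AC·BAB·BAA·AC·BAB·AC·AC·BAB·BAB·BAB·BAA·AC·BAB·AC·BAB·BAA·BAB·BAA·AC·BAB·AC·AC·BAB·AC·AC·BAB·AC·AC·BAB·BAB·BAB·BAA·AC·BAB·AC·BAB·BAA·AC·BAB·AC·AC·BAB·BAB·AC·BAB·AC·AC·BAB·BAB·BAB·BAA·AC·BAB·AC·BAB·BAA·BAB·BAA·AC·BAB·AC·BAB·BAA·AC·BAB·AC·AC·BAB·BAB·BAB·BAA·AC·BAB·AC·BAB·BAA·AC·BAB·AC·AC·BAB·BAB·AC·BAB·AC·AC·BAB·BAB·BAB·BAA·AC·BAB·AC·BAB·BAA·BAB·BAA·AC·BAB·AC·BAB·BAA
    A ↦ BAB
    B ↦ AC
    C ↦ BAA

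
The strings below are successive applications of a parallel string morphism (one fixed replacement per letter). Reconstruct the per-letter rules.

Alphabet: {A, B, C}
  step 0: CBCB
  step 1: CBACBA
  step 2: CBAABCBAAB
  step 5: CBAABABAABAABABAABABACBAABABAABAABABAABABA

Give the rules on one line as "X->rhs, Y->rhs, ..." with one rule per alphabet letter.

  step 1 ⇒ step 2: CBACBA ⇒ CB·A·AB·CB·A·AB
    A ↦ AB
    B ↦ A
    C ↦ CB

A->AB, B->A, C->CB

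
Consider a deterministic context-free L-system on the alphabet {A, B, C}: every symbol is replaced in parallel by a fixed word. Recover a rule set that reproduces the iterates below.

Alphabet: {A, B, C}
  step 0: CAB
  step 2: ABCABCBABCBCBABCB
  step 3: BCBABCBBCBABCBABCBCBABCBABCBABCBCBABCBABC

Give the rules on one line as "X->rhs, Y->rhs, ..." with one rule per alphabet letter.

  step 2 ⇒ step 3: ABCABCBABCBCBABCB ⇒ BCB·ABC·B·BCB·ABC·B·ABC·BCB·ABC·B·ABC·B·ABC·BCB·ABC·B·ABC
    A ↦ BCB
    B ↦ ABC
    C ↦ B

A->BCB, B->ABC, C->B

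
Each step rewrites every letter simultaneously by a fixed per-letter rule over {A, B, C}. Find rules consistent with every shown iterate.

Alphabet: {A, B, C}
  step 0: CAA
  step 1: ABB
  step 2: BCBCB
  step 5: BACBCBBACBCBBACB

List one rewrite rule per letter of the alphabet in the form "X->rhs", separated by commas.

A->B, B->CB, C->A

  step 1 ⇒ step 2: ABB ⇒ B·CB·CB
    A ↦ B
    B ↦ CB
  step 0 ⇒ step 1: CAA ⇒ A·B·B
    C ↦ A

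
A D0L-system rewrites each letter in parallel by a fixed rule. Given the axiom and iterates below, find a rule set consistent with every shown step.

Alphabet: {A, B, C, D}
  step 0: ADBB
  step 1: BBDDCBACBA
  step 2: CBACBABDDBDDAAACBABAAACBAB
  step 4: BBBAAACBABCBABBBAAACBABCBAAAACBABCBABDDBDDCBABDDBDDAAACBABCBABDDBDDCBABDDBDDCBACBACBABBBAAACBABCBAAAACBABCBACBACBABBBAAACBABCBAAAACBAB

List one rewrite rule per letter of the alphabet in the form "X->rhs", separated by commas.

A->B, B->CBA, C->AAA, D->BDD

  step 1 ⇒ step 2: BBDDCBACBA ⇒ CBA·CBA·BDD·BDD·AAA·CBA·B·AAA·CBA·B
    A ↦ B
    B ↦ CBA
    C ↦ AAA
    D ↦ BDD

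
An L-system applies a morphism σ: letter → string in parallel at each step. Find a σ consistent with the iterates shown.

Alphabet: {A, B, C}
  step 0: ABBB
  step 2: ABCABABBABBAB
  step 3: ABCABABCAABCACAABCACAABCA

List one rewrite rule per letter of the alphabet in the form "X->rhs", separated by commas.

A->AB, B->CA, C->B

  step 2 ⇒ step 3: ABCABABBABBAB ⇒ AB·CA·B·AB·CA·AB·CA·CA·AB·CA·CA·AB·CA
    A ↦ AB
    B ↦ CA
    C ↦ B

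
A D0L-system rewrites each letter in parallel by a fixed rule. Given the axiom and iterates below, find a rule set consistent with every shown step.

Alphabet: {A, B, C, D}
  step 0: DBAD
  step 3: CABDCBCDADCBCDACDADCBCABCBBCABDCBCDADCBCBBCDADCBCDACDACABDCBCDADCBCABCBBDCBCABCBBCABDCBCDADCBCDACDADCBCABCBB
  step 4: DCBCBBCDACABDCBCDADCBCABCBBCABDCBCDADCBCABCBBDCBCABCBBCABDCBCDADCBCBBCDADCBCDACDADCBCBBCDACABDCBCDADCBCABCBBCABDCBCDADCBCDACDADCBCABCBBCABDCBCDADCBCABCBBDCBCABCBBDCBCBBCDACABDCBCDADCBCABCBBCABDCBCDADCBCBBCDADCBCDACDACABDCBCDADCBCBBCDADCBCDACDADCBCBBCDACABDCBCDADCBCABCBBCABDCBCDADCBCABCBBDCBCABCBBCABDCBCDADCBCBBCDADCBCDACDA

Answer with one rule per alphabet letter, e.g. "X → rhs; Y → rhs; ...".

  step 3 ⇒ step 4: CABDCBCDADCBCDACDADCBCABCBBCABDCBCDADCBCBBCDADCBCDACDACABDCBCDADCBCABCBBDCBCABCBBCABDCBCDADCBCDACDADCBCABCBB ⇒ DCB·CBB·CDA·CAB·DCB·CDA·DCB·CAB·CBB·CAB·DCB·CDA·DCB·CAB·CBB·DCB·CAB·CBB·CAB·DCB·CDA·DCB·CBB·CDA·DCB·CDA·CDA·DCB·CBB·CDA·CAB·DCB·CDA·DCB·CAB·CBB·CAB·DCB·CDA·DCB·CDA·CDA·DCB·CAB·CBB·CAB·DCB·CDA·DCB·CAB·CBB·DCB·CAB·CBB·DCB·CBB·CDA·CAB·DCB·CDA·DCB·CAB·CBB·CAB·DCB·CDA·DCB·CBB·CDA·DCB·CDA·CDA·CAB·DCB·CDA·DCB·CBB·CDA·DCB·CDA·CDA·DCB·CBB·CDA·CAB·DCB·CDA·DCB·CAB·CBB·CAB·DCB·CDA·DCB·CAB·CBB·DCB·CAB·CBB·CAB·DCB·CDA·DCB·CBB·CDA·DCB·CDA·CDA
    A ↦ CBB
    B ↦ CDA
    C ↦ DCB
    D ↦ CAB

A->CBB, B->CDA, C->DCB, D->CAB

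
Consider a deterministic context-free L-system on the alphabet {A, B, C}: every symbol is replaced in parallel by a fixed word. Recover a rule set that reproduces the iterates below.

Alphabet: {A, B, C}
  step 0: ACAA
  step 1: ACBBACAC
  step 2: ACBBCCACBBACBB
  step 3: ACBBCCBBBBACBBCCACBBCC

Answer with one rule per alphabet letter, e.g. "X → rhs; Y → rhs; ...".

A->AC, B->C, C->BB

  step 2 ⇒ step 3: ACBBCCACBBACBB ⇒ AC·BB·C·C·BB·BB·AC·BB·C·C·AC·BB·C·C
    A ↦ AC
    B ↦ C
    C ↦ BB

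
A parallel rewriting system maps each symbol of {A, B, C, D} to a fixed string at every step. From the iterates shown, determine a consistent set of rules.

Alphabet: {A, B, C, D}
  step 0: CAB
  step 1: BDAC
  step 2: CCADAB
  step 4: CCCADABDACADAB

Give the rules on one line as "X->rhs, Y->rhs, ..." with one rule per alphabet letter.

A->DA, B->C, C->B, D->CA

  step 1 ⇒ step 2: BDAC ⇒ C·CA·DA·B
    A ↦ DA
    B ↦ C
    C ↦ B
    D ↦ CA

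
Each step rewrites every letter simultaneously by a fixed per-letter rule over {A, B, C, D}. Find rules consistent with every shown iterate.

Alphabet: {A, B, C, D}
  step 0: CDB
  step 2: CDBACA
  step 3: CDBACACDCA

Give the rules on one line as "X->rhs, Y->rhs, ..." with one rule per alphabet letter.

  step 2 ⇒ step 3: CDBACA ⇒ CD·B·A·CA·CD·CA
    A ↦ CA
    B ↦ A
    C ↦ CD
    D ↦ B

A->CA, B->A, C->CD, D->B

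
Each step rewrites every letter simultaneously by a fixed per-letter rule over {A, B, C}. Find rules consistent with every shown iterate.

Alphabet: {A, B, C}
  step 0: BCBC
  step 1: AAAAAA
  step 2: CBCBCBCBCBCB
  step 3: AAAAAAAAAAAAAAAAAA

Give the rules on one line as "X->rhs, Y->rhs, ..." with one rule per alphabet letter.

A->CB, B->AA, C->A

  step 2 ⇒ step 3: CBCBCBCBCBCB ⇒ A·AA·A·AA·A·AA·A·AA·A·AA·A·AA
    B ↦ AA
    C ↦ A
  step 1 ⇒ step 2: AAAAAA ⇒ CB·CB·CB·CB·CB·CB
    A ↦ CB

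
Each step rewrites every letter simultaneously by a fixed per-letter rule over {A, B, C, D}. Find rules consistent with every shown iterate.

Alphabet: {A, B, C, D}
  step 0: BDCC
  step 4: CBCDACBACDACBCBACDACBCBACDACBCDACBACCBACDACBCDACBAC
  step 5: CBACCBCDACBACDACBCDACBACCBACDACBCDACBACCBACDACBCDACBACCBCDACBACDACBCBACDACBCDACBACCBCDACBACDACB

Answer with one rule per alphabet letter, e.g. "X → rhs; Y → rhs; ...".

  step 4 ⇒ step 5: CBCDACBACDACBCBACDACBCBACDACBCDACBACCBACDACBCDACBAC ⇒ CB·AC·CB·C·DA·CB·AC·DA·CB·C·DA·CB·AC·CB·AC·DA·CB·C·DA·CB·AC·CB·AC·DA·CB·C·DA·CB·AC·CB·C·DA·CB·AC·DA·CB·CB·AC·DA·CB·C·DA·CB·AC·CB·C·DA·CB·AC·DA·CB
    A ↦ DA
    B ↦ AC
    C ↦ CB
    D ↦ C

A->DA, B->AC, C->CB, D->C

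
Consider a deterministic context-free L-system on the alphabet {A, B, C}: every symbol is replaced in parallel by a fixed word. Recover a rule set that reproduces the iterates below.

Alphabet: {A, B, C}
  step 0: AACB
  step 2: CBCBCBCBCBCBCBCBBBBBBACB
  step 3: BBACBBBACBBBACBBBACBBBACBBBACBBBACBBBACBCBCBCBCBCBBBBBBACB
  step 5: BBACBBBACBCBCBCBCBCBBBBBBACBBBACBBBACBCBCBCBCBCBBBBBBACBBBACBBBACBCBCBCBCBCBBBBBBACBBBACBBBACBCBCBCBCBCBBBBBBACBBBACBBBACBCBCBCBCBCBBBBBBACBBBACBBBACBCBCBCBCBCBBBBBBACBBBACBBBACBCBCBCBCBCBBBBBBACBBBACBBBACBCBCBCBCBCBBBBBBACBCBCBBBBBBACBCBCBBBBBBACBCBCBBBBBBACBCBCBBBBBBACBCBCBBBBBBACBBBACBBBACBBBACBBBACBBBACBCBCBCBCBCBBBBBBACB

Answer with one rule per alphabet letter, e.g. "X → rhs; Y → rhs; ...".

  step 2 ⇒ step 3: CBCBCBCBCBCBCBCBBBBBBACB ⇒ BBA·CB·BBA·CB·BBA·CB·BBA·CB·BBA·CB·BBA·CB·BBA·CB·BBA·CB·CB·CB·CB·CB·CB·BBB·BBA·CB
    A ↦ BBB
    B ↦ CB
    C ↦ BBA

A->BBB, B->CB, C->BBA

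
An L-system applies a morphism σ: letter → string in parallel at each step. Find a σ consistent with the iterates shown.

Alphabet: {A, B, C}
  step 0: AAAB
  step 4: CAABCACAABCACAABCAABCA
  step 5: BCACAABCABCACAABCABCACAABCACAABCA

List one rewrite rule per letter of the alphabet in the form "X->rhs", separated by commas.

A->CA, B->A, C->B

  step 4 ⇒ step 5: CAABCACAABCACAABCAABCA ⇒ B·CA·CA·A·B·CA·B·CA·CA·A·B·CA·B·CA·CA·A·B·CA·CA·A·B·CA
    A ↦ CA
    B ↦ A
    C ↦ B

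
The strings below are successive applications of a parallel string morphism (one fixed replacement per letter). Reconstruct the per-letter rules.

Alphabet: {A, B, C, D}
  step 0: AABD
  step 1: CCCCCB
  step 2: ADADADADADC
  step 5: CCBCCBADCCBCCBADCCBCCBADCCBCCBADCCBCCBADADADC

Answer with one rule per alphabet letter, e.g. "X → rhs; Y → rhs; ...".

  step 1 ⇒ step 2: CCCCCB ⇒ AD·AD·AD·AD·AD·C
    B ↦ C
    C ↦ AD
  step 0 ⇒ step 1: AABD ⇒ CC·CC·C·B
    A ↦ CC
  step 0 ⇒ step 1: AABD ⇒ CC·CC·C·B
    D ↦ B

A->CC, B->C, C->AD, D->B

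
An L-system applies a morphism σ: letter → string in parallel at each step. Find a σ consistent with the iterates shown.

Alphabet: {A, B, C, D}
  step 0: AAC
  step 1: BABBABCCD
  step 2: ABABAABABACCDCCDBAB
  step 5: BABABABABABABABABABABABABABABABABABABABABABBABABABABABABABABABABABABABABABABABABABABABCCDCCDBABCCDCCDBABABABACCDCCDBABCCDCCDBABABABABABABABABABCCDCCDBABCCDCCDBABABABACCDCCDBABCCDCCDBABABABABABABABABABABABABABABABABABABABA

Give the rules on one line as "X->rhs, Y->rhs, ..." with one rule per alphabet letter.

  step 1 ⇒ step 2: BABBABCCD ⇒ A·BAB·A·A·BAB·A·CCD·CCD·BAB
    A ↦ BAB
    B ↦ A
    C ↦ CCD
    D ↦ BAB

A->BAB, B->A, C->CCD, D->BAB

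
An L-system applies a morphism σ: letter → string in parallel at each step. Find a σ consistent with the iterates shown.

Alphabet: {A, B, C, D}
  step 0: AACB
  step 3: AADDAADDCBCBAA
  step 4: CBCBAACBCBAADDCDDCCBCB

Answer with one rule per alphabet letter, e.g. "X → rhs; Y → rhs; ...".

  step 3 ⇒ step 4: AADDAADDCBCBAA ⇒ CB·CB·A·A·CB·CB·A·A·DD·C·DD·C·CB·CB
    A ↦ CB
    B ↦ C
    C ↦ DD
    D ↦ A

A->CB, B->C, C->DD, D->A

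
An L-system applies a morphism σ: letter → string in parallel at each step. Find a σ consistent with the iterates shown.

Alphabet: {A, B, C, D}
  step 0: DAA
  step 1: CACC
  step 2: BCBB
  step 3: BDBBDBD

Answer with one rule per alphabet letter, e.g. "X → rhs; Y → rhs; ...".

A->C, B->BD, C->B, D->CA

  step 2 ⇒ step 3: BCBB ⇒ BD·B·BD·BD
    B ↦ BD
    C ↦ B
  step 0 ⇒ step 1: DAA ⇒ CA·C·C
    A ↦ C
  step 0 ⇒ step 1: DAA ⇒ CA·C·C
    D ↦ CA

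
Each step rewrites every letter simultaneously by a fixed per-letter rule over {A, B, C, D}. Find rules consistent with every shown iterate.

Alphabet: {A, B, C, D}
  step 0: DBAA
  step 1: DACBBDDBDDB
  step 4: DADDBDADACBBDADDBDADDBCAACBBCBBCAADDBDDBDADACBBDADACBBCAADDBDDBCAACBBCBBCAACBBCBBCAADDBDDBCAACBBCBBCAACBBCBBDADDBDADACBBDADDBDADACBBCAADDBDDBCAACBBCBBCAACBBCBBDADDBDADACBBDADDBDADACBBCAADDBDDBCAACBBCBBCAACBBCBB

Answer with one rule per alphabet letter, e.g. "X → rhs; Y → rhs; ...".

A->DDB, B->CBB, C->CAA, D->DA

  step 0 ⇒ step 1: DBAA ⇒ DA·CBB·DDB·DDB
    A ↦ DDB
    B ↦ CBB
    D ↦ DA
    C ↦ CAA  (constrained at step 1)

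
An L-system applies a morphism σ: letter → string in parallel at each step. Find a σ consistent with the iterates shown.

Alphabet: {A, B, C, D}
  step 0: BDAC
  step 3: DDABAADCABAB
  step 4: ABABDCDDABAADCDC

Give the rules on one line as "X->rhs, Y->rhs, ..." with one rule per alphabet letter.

A->D, B->C, C->AA, D->AB

  step 3 ⇒ step 4: DDABAADCABAB ⇒ AB·AB·D·C·D·D·AB·AA·D·C·D·C
    A ↦ D
    B ↦ C
    C ↦ AA
    D ↦ AB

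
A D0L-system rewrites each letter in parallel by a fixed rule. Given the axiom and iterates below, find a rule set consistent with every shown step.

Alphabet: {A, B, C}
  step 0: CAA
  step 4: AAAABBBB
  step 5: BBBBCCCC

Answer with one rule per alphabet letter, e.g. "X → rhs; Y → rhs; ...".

A->B, B->C, C->AA

  step 4 ⇒ step 5: AAAABBBB ⇒ B·B·B·B·C·C·C·C
    A ↦ B
    B ↦ C
    C ↦ AA  (constrained at step 0)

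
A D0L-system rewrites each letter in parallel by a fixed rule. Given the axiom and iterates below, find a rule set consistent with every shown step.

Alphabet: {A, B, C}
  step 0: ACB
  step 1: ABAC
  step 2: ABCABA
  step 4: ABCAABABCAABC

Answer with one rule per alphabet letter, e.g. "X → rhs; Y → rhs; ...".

  step 1 ⇒ step 2: ABAC ⇒ AB·C·AB·A
    A ↦ AB
    B ↦ C
    C ↦ A

A->AB, B->C, C->A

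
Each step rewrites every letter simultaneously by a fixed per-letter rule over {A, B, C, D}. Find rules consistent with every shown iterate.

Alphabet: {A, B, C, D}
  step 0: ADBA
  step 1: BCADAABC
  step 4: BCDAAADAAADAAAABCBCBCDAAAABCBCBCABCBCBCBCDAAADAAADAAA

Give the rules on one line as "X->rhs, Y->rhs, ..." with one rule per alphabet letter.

  step 0 ⇒ step 1: ADBA ⇒ BC·A·DAA·BC
    A ↦ BC
    B ↦ DAA
    D ↦ A
    C ↦ A  (constrained at step 1)

A->BC, B->DAA, C->A, D->A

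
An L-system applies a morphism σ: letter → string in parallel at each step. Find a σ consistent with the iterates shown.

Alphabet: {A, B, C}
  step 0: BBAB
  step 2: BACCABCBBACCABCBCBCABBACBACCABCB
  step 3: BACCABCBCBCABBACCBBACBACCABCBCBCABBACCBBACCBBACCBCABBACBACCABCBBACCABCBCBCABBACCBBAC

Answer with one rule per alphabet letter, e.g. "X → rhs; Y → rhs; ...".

  step 2 ⇒ step 3: BACCABCBBACCABCBCBCABBACBACCABCB ⇒ BAC·CAB·CB·CB·CAB·BAC·CB·BAC·BAC·CAB·CB·CB·CAB·BAC·CB·BAC·CB·BAC·CB·CAB·BAC·BAC·CAB·CB·BAC·CAB·CB·CB·CAB·BAC·CB·BAC
    A ↦ CAB
    B ↦ BAC
    C ↦ CB

A->CAB, B->BAC, C->CB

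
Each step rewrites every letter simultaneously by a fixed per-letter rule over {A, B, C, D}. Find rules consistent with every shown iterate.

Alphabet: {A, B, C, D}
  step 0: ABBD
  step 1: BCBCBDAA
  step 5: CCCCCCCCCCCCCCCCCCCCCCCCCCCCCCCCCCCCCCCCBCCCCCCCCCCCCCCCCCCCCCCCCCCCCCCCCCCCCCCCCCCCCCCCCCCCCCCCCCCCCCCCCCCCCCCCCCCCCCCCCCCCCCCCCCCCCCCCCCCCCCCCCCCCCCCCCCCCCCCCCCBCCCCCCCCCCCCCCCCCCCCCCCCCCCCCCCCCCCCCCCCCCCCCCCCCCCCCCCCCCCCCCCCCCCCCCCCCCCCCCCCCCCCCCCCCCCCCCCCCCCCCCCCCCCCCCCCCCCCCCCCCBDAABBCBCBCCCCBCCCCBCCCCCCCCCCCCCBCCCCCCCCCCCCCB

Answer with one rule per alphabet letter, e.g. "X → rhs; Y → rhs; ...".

A->B, B->CB, C->CCC, D->DAA

  step 0 ⇒ step 1: ABBD ⇒ B·CB·CB·DAA
    A ↦ B
    B ↦ CB
    D ↦ DAA
    C ↦ CCC  (constrained at step 1)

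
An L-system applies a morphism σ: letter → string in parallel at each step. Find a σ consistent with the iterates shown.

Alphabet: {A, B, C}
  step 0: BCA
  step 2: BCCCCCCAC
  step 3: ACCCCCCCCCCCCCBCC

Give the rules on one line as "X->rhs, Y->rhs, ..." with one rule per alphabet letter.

A->B, B->AC, C->CC

  step 2 ⇒ step 3: BCCCCCCAC ⇒ AC·CC·CC·CC·CC·CC·CC·B·CC
    A ↦ B
    B ↦ AC
    C ↦ CC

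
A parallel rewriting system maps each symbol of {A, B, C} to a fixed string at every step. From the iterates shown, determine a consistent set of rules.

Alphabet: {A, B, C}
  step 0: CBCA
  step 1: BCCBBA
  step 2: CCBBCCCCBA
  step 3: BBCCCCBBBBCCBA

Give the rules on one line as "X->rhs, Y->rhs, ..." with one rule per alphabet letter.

  step 2 ⇒ step 3: CCBBCCCCBA ⇒ B·B·CC·CC·B·B·B·B·CC·BA
    A ↦ BA
    B ↦ CC
    C ↦ B

A->BA, B->CC, C->B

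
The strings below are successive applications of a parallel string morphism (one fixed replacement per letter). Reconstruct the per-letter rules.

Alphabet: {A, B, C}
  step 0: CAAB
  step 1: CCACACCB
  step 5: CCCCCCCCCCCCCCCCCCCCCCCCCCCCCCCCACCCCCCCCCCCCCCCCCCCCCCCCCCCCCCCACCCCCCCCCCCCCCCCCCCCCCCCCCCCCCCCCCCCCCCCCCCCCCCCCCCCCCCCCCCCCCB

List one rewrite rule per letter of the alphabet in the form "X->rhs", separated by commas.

  step 0 ⇒ step 1: CAAB ⇒ CC·AC·AC·CB
    A ↦ AC
    B ↦ CB
    C ↦ CC

A->AC, B->CB, C->CC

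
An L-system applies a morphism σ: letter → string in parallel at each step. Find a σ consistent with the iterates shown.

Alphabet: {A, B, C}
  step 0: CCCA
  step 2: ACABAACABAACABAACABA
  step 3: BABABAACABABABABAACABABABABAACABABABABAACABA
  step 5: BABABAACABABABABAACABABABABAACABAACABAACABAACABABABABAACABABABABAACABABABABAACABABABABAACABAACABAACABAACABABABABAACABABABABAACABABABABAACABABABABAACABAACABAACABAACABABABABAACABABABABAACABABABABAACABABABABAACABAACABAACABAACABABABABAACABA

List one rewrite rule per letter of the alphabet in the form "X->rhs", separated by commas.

  step 2 ⇒ step 3: ACABAACABAACABAACABA ⇒ BA·BA·BA·ACA·BA·BA·BA·BA·ACA·BA·BA·BA·BA·ACA·BA·BA·BA·BA·ACA·BA
    A ↦ BA
    B ↦ ACA
    C ↦ BA

A->BA, B->ACA, C->BA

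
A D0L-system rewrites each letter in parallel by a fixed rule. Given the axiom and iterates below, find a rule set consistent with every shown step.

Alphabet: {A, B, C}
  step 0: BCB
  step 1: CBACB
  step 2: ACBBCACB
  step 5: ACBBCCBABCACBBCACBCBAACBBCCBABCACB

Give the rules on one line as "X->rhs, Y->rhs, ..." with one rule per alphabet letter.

A->BC, B->CB, C->A

  step 1 ⇒ step 2: CBACB ⇒ A·CB·BC·A·CB
    A ↦ BC
    B ↦ CB
    C ↦ A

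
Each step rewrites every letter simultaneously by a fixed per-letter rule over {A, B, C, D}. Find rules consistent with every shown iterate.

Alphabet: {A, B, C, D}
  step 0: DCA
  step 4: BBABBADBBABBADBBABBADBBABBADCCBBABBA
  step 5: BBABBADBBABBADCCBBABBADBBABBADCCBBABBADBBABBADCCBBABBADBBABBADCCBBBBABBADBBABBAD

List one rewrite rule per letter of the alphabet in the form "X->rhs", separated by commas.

A->D, B->BBA, C->B, D->CC

  step 4 ⇒ step 5: BBABBADBBABBADBBABBADBBABBADCCBBABBA ⇒ BBA·BBA·D·BBA·BBA·D·CC·BBA·BBA·D·BBA·BBA·D·CC·BBA·BBA·D·BBA·BBA·D·CC·BBA·BBA·D·BBA·BBA·D·CC·B·B·BBA·BBA·D·BBA·BBA·D
    A ↦ D
    B ↦ BBA
    C ↦ B
    D ↦ CC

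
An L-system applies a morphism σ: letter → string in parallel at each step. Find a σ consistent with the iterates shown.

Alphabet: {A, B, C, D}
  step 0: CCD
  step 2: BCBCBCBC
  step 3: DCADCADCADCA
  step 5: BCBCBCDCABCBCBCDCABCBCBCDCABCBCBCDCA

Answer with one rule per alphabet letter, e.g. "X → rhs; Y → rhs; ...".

  step 2 ⇒ step 3: BCBCBCBC ⇒ DC·A·DC·A·DC·A·DC·A
    B ↦ DC
    C ↦ A
    A ↦ BC  (constrained at step 3)
    D ↦ AA  (constrained at step 0)

A->BC, B->DC, C->A, D->AA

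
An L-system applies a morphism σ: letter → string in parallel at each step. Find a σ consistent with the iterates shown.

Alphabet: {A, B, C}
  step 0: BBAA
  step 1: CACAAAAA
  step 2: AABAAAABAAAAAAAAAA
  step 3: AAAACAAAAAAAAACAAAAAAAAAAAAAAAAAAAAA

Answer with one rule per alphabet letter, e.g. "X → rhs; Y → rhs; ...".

A->AA, B->CA, C->AAB

  step 2 ⇒ step 3: AABAAAABAAAAAAAAAA ⇒ AA·AA·CA·AA·AA·AA·AA·CA·AA·AA·AA·AA·AA·AA·AA·AA·AA·AA
    A ↦ AA
    B ↦ CA
  step 1 ⇒ step 2: CACAAAAA ⇒ AAB·AA·AAB·AA·AA·AA·AA·AA
    C ↦ AAB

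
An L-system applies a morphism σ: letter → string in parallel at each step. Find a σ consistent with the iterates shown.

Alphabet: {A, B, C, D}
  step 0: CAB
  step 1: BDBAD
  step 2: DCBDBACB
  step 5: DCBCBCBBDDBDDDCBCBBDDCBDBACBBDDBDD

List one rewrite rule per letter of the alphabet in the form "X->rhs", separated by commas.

A->BA, B->D, C->BD, D->CB

  step 1 ⇒ step 2: BDBAD ⇒ D·CB·D·BA·CB
    A ↦ BA
    B ↦ D
    D ↦ CB
  step 0 ⇒ step 1: CAB ⇒ BD·BA·D
    C ↦ BD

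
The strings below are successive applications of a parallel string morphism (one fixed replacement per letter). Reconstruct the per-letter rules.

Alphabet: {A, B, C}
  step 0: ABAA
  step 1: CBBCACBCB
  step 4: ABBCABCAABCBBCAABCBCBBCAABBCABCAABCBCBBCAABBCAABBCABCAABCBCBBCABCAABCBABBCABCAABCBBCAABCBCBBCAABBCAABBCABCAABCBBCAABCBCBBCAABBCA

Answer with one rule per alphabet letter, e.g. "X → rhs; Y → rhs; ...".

A->CB, B->BCA, C->AB

  step 0 ⇒ step 1: ABAA ⇒ CB·BCA·CB·CB
    A ↦ CB
    B ↦ BCA
    C ↦ AB  (constrained at step 1)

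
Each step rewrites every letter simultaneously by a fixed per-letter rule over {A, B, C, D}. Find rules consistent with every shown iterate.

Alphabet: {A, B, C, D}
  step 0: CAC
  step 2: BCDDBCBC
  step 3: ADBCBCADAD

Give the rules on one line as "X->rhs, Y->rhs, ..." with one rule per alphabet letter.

A->CCD, B->A, C->D, D->BC

  step 2 ⇒ step 3: BCDDBCBC ⇒ A·D·BC·BC·A·D·A·D
    B ↦ A
    C ↦ D
    D ↦ BC
    A ↦ CCD  (constrained at step 0)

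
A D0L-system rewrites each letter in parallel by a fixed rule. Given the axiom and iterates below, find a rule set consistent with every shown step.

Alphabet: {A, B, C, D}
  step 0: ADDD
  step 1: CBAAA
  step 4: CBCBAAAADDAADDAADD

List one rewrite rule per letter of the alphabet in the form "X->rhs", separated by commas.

  step 0 ⇒ step 1: ADDD ⇒ CB·A·A·A
    A ↦ CB
    D ↦ A
    B ↦ C  (constrained at step 1)
    C ↦ DD  (constrained at step 1)

A->CB, B->C, C->DD, D->A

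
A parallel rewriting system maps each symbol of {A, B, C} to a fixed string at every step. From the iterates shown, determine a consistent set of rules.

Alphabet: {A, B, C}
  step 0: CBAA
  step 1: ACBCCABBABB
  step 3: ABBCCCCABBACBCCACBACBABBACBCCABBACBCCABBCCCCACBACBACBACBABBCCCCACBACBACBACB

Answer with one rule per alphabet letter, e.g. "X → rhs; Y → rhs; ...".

A->ABB, B->CC, C->ACB

  step 0 ⇒ step 1: CBAA ⇒ ACB·CC·ABB·ABB
    A ↦ ABB
    B ↦ CC
    C ↦ ACB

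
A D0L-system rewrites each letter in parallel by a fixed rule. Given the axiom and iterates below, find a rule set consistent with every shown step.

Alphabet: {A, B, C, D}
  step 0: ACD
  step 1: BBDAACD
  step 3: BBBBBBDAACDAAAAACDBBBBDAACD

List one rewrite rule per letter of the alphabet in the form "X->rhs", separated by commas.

A->BB, B->A, C->DA, D->ACD

  step 0 ⇒ step 1: ACD ⇒ BB·DA·ACD
    A ↦ BB
    C ↦ DA
    D ↦ ACD
    B ↦ A  (constrained at step 1)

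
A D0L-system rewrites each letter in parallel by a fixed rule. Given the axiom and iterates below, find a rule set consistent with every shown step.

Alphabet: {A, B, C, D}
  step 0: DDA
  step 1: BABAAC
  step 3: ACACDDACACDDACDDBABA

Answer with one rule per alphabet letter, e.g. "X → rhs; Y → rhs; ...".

A->AC, B->A, C->DD, D->BA

  step 0 ⇒ step 1: DDA ⇒ BA·BA·AC
    A ↦ AC
    D ↦ BA
    B ↦ A  (constrained at step 1)
    C ↦ DD  (constrained at step 1)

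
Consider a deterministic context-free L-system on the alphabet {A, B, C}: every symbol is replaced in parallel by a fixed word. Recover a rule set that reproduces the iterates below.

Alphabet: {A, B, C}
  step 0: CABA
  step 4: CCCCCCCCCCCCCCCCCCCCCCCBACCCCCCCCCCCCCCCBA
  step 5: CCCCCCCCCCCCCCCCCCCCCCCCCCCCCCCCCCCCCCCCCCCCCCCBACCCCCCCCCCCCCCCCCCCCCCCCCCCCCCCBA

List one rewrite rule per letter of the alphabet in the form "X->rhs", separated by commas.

  step 4 ⇒ step 5: CCCCCCCCCCCCCCCCCCCCCCCBACCCCCCCCCCCCCCCBA ⇒ CC·CC·CC·CC·CC·CC·CC·CC·CC·CC·CC·CC·CC·CC·CC·CC·CC·CC·CC·CC·CC·CC·CC·C·BA·CC·CC·CC·CC·CC·CC·CC·CC·CC·CC·CC·CC·CC·CC·CC·C·BA
    A ↦ BA
    B ↦ C
    C ↦ CC

A->BA, B->C, C->CC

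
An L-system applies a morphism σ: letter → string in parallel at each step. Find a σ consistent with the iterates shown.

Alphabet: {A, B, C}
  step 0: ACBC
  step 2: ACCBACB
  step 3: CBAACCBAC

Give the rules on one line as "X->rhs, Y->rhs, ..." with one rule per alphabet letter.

A->CB, B->C, C->A

  step 2 ⇒ step 3: ACCBACB ⇒ CB·A·A·C·CB·A·C
    A ↦ CB
    B ↦ C
    C ↦ A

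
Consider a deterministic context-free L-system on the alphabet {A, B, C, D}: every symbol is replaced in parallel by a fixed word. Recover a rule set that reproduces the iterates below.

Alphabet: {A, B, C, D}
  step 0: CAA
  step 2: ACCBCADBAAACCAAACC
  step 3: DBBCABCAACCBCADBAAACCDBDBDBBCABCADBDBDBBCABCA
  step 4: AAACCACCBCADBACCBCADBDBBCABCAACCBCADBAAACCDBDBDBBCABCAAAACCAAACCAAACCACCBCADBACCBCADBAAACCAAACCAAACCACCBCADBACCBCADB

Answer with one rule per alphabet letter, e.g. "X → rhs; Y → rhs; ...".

A->DB, B->ACC, C->BCA, D->AA

  step 3 ⇒ step 4: DBBCABCAACCBCADBAAACCDBDBDBBCABCADBDBDBBCABCA ⇒ AA·ACC·ACC·BCA·DB·ACC·BCA·DB·DB·BCA·BCA·ACC·BCA·DB·AA·ACC·DB·DB·DB·BCA·BCA·AA·ACC·AA·ACC·AA·ACC·ACC·BCA·DB·ACC·BCA·DB·AA·ACC·AA·ACC·AA·ACC·ACC·BCA·DB·ACC·BCA·DB
    A ↦ DB
    B ↦ ACC
    C ↦ BCA
    D ↦ AA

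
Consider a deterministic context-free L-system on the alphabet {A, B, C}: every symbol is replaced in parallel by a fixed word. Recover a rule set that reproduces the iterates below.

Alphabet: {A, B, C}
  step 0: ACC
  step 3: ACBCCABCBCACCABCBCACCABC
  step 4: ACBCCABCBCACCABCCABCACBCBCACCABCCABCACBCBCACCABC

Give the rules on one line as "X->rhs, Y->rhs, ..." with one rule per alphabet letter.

  step 3 ⇒ step 4: ACBCCABCBCACCABCBCACCABC ⇒ AC·BC·CA·BC·BC·AC·CA·BC·CA·BC·AC·BC·BC·AC·CA·BC·CA·BC·AC·BC·BC·AC·CA·BC
    A ↦ AC
    B ↦ CA
    C ↦ BC

A->AC, B->CA, C->BC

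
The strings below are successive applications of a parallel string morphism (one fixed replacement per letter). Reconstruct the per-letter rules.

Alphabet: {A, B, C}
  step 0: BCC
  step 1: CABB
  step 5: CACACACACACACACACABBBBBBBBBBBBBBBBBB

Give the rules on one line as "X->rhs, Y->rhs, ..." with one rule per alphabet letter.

  step 0 ⇒ step 1: BCC ⇒ CA·B·B
    B ↦ CA
    C ↦ B
    A ↦ BB  (constrained at step 1)

A->BB, B->CA, C->B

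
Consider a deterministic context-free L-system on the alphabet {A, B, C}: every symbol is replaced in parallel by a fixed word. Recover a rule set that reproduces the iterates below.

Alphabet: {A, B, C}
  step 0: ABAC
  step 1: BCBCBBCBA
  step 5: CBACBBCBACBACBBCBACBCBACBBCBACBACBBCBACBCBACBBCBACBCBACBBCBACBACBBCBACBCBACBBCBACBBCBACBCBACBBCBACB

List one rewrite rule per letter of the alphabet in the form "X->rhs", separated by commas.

  step 0 ⇒ step 1: ABAC ⇒ BCB·CB·BCB·A
    A ↦ BCB
    B ↦ CB
    C ↦ A

A->BCB, B->CB, C->A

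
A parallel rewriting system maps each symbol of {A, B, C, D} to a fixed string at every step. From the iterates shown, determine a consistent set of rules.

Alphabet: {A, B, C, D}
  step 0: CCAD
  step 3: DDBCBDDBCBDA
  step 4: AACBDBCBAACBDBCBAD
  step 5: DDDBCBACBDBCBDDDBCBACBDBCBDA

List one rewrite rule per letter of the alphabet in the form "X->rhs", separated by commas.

  step 4 ⇒ step 5: AACBDBCBAACBDBCBAD ⇒ D·D·DB·CB·A·CB·DB·CB·D·D·DB·CB·A·CB·DB·CB·D·A
    A ↦ D
    B ↦ CB
    C ↦ DB
    D ↦ A

A->D, B->CB, C->DB, D->A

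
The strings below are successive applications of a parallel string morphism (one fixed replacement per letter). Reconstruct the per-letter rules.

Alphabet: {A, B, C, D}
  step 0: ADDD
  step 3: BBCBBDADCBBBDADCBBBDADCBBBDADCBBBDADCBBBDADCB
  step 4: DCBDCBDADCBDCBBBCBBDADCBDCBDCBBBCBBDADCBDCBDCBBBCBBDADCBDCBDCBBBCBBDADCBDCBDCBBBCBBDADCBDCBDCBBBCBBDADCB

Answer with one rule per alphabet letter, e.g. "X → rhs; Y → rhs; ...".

  step 3 ⇒ step 4: BBCBBDADCBBBDADCBBBDADCBBBDADCBBBDADCBBBDADCB ⇒ DCB·DCB·DA·DCB·DCB·BB·C·BB·DA·DCB·DCB·DCB·BB·C·BB·DA·DCB·DCB·DCB·BB·C·BB·DA·DCB·DCB·DCB·BB·C·BB·DA·DCB·DCB·DCB·BB·C·BB·DA·DCB·DCB·DCB·BB·C·BB·DA·DCB
    A ↦ C
    B ↦ DCB
    C ↦ DA
    D ↦ BB

A->C, B->DCB, C->DA, D->BB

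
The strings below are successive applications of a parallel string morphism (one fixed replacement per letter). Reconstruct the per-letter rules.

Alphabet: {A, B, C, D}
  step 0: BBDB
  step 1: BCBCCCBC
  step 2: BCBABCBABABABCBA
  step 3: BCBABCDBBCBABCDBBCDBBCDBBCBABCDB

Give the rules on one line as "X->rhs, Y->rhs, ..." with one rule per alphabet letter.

A->DB, B->BC, C->BA, D->CC

  step 2 ⇒ step 3: BCBABCBABABABCBA ⇒ BC·BA·BC·DB·BC·BA·BC·DB·BC·DB·BC·DB·BC·BA·BC·DB
    A ↦ DB
    B ↦ BC
    C ↦ BA
  step 0 ⇒ step 1: BBDB ⇒ BC·BC·CC·BC
    D ↦ CC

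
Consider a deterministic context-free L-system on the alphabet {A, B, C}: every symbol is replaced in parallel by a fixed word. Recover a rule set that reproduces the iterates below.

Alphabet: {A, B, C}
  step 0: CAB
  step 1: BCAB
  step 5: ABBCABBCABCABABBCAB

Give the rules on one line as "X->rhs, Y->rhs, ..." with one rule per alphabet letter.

  step 0 ⇒ step 1: CAB ⇒ B·C·AB
    A ↦ C
    B ↦ AB
    C ↦ B

A->C, B->AB, C->B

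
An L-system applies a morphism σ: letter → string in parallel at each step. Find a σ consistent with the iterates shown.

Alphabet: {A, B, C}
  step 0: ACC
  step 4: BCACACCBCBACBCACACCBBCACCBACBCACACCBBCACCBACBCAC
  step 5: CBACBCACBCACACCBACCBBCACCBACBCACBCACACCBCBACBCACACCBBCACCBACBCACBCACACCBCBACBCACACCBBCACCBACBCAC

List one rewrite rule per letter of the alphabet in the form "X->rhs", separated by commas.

A->BC, B->CB, C->AC

  step 4 ⇒ step 5: BCACACCBCBACBCACACCBBCACCBACBCACACCBBCACCBACBCAC ⇒ CB·AC·BC·AC·BC·AC·AC·CB·AC·CB·BC·AC·CB·AC·BC·AC·BC·AC·AC·CB·CB·AC·BC·AC·AC·CB·BC·AC·CB·AC·BC·AC·BC·AC·AC·CB·CB·AC·BC·AC·AC·CB·BC·AC·CB·AC·BC·AC
    A ↦ BC
    B ↦ CB
    C ↦ AC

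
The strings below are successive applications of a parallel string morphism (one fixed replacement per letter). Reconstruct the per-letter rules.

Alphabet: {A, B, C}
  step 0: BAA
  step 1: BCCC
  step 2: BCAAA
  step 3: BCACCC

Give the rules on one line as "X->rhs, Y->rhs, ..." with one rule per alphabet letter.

A->C, B->BC, C->A

  step 2 ⇒ step 3: BCAAA ⇒ BC·A·C·C·C
    A ↦ C
    B ↦ BC
    C ↦ A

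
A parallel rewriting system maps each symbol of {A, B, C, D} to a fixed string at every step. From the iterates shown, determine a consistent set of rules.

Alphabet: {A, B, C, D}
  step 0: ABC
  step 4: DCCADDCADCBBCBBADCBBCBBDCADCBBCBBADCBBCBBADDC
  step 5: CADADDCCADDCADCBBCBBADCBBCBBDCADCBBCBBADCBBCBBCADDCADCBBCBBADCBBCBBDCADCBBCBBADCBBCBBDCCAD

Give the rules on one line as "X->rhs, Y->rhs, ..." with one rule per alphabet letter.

A->D, B->CBB, C->AD, D->C

  step 4 ⇒ step 5: DCCADDCADCBBCBBADCBBCBBDCADCBBCBBADCBBCBBADDC ⇒ C·AD·AD·D·C·C·AD·D·C·AD·CBB·CBB·AD·CBB·CBB·D·C·AD·CBB·CBB·AD·CBB·CBB·C·AD·D·C·AD·CBB·CBB·AD·CBB·CBB·D·C·AD·CBB·CBB·AD·CBB·CBB·D·C·C·AD
    A ↦ D
    B ↦ CBB
    C ↦ AD
    D ↦ C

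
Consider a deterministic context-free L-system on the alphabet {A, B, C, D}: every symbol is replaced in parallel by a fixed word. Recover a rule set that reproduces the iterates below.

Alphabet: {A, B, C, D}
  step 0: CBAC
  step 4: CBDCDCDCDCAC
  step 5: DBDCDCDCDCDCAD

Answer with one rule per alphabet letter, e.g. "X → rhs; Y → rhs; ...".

  step 4 ⇒ step 5: CBDCDCDCDCAC ⇒ D·BD·C·D·C·D·C·D·C·D·CA·D
    A ↦ CA
    B ↦ BD
    C ↦ D
    D ↦ C

A->CA, B->BD, C->D, D->C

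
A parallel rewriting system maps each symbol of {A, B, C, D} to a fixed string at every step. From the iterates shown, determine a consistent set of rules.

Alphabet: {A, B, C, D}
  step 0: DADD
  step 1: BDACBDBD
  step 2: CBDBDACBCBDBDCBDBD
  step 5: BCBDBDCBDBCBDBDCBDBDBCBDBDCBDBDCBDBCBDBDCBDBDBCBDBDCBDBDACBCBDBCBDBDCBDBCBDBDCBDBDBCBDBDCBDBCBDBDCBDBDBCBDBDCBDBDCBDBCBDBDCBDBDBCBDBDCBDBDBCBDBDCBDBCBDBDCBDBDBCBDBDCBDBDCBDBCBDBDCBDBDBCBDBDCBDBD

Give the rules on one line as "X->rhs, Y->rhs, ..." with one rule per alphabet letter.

  step 1 ⇒ step 2: BDACBDBD ⇒ CBD·BD·AC·B·CBD·BD·CBD·BD
    A ↦ AC
    B ↦ CBD
    C ↦ B
    D ↦ BD

A->AC, B->CBD, C->B, D->BD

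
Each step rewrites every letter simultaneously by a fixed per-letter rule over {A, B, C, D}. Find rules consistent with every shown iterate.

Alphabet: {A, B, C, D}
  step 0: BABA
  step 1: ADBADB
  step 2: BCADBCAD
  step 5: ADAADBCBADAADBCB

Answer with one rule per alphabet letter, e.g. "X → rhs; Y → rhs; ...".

  step 1 ⇒ step 2: ADBADB ⇒ B·C·AD·B·C·AD
    A ↦ B
    B ↦ AD
    D ↦ C
    C ↦ A  (constrained at step 2)

A->B, B->AD, C->A, D->C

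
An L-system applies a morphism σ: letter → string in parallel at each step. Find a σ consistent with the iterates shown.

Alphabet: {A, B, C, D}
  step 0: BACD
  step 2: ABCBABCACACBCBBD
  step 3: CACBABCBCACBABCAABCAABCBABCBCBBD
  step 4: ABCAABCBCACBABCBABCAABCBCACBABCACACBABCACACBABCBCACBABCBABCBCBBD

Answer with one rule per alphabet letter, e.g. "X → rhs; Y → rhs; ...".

  step 3 ⇒ step 4: CACBABCBCACBABCAABCAABCBABCBCBBD ⇒ AB·CA·AB·CB·CA·CB·AB·CB·AB·CA·AB·CB·CA·CB·AB·CA·CA·CB·AB·CA·CA·CB·AB·CB·CA·CB·AB·CB·AB·CB·CB·BD
    A ↦ CA
    B ↦ CB
    C ↦ AB
    D ↦ BD

A->CA, B->CB, C->AB, D->BD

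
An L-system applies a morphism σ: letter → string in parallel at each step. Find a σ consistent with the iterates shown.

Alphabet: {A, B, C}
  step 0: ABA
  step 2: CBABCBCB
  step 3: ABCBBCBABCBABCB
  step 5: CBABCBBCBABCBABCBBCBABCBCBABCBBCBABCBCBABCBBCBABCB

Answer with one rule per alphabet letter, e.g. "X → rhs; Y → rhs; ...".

A->B, B->CB, C->AB

  step 2 ⇒ step 3: CBABCBCB ⇒ AB·CB·B·CB·AB·CB·AB·CB
    A ↦ B
    B ↦ CB
    C ↦ AB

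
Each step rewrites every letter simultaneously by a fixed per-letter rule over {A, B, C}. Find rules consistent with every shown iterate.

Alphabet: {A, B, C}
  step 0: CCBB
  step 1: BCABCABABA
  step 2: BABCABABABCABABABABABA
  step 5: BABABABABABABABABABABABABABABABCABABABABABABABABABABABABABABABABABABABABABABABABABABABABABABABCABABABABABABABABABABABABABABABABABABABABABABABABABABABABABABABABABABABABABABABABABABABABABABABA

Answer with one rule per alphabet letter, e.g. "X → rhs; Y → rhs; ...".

  step 1 ⇒ step 2: BCABCABABA ⇒ BA·BCA·BA·BA·BCA·BA·BA·BA·BA·BA
    A ↦ BA
    B ↦ BA
    C ↦ BCA

A->BA, B->BA, C->BCA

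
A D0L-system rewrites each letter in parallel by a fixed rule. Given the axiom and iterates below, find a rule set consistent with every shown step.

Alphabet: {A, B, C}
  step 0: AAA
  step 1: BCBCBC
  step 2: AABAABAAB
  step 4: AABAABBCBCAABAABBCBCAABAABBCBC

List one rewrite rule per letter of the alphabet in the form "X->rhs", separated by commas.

A->BC, B->AA, C->B

  step 1 ⇒ step 2: BCBCBC ⇒ AA·B·AA·B·AA·B
    B ↦ AA
    C ↦ B
  step 0 ⇒ step 1: AAA ⇒ BC·BC·BC
    A ↦ BC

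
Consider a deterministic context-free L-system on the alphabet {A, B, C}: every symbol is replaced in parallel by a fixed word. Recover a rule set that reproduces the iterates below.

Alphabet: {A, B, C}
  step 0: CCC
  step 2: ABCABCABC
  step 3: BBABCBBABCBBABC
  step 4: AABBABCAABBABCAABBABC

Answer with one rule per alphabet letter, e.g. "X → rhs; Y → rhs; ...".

  step 3 ⇒ step 4: BBABCBBABCBBABC ⇒ A·A·BB·A·BC·A·A·BB·A·BC·A·A·BB·A·BC
    A ↦ BB
    B ↦ A
    C ↦ BC

A->BB, B->A, C->BC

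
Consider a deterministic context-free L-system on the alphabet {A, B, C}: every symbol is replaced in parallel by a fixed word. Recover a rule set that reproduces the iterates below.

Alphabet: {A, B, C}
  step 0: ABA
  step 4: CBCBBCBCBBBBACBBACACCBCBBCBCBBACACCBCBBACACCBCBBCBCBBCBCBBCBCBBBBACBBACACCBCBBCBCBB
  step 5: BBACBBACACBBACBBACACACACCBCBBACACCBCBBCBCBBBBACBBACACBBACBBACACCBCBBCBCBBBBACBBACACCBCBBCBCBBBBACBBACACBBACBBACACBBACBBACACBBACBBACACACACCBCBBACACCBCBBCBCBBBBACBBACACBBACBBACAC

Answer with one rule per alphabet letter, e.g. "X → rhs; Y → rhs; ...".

A->CBC, B->AC, C->BB

  step 4 ⇒ step 5: CBCBBCBCBBBBACBBACACCBCBBCBCBBACACCBCBBACACCBCBBCBCBBCBCBBCBCBBBBACBBACACCBCBBCBCBB ⇒ BB·AC·BB·AC·AC·BB·AC·BB·AC·AC·AC·AC·CBC·BB·AC·AC·CBC·BB·CBC·BB·BB·AC·BB·AC·AC·BB·AC·BB·AC·AC·CBC·BB·CBC·BB·BB·AC·BB·AC·AC·CBC·BB·CBC·BB·BB·AC·BB·AC·AC·BB·AC·BB·AC·AC·BB·AC·BB·AC·AC·BB·AC·BB·AC·AC·AC·AC·CBC·BB·AC·AC·CBC·BB·CBC·BB·BB·AC·BB·AC·AC·BB·AC·BB·AC·AC
    A ↦ CBC
    B ↦ AC
    C ↦ BB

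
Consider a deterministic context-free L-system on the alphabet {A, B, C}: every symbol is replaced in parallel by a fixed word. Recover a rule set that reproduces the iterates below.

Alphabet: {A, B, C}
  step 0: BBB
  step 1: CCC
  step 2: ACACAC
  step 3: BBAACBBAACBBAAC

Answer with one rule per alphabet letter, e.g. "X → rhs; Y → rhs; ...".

A->BBA, B->C, C->AC

  step 2 ⇒ step 3: ACACAC ⇒ BBA·AC·BBA·AC·BBA·AC
    A ↦ BBA
    C ↦ AC
  step 0 ⇒ step 1: BBB ⇒ C·C·C
    B ↦ C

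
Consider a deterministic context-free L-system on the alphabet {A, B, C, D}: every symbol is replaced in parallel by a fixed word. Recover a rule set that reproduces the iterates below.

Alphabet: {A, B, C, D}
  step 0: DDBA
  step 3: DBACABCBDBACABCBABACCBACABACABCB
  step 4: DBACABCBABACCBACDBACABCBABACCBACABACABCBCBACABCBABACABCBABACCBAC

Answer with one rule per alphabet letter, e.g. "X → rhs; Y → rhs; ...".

A->AB, B->AC, C->CB, D->DB

  step 3 ⇒ step 4: DBACABCBDBACABCBABACCBACABACABCB ⇒ DB·AC·AB·CB·AB·AC·CB·AC·DB·AC·AB·CB·AB·AC·CB·AC·AB·AC·AB·CB·CB·AC·AB·CB·AB·AC·AB·CB·AB·AC·CB·AC
    A ↦ AB
    B ↦ AC
    C ↦ CB
    D ↦ DB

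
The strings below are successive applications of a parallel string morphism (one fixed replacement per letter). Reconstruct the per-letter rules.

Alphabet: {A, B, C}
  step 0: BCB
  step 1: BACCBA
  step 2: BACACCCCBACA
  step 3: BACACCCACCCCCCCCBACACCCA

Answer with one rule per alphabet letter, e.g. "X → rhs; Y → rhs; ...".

A->CA, B->BA, C->CC

  step 2 ⇒ step 3: BACACCCCBACA ⇒ BA·CA·CC·CA·CC·CC·CC·CC·BA·CA·CC·CA
    A ↦ CA
    B ↦ BA
    C ↦ CC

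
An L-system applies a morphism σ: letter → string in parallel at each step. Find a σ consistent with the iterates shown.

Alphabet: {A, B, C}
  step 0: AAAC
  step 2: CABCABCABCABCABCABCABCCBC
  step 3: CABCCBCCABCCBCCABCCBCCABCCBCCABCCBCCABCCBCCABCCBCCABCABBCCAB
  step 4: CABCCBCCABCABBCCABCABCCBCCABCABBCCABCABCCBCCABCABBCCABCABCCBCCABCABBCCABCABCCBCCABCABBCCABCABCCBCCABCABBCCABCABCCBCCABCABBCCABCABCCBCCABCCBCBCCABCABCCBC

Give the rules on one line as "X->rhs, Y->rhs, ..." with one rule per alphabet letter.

  step 3 ⇒ step 4: CABCCBCCABCCBCCABCCBCCABCCBCCABCCBCCABCCBCCABCCBCCABCABBCCAB ⇒ CAB·CC·BC·CAB·CAB·BC·CAB·CAB·CC·BC·CAB·CAB·BC·CAB·CAB·CC·BC·CAB·CAB·BC·CAB·CAB·CC·BC·CAB·CAB·BC·CAB·CAB·CC·BC·CAB·CAB·BC·CAB·CAB·CC·BC·CAB·CAB·BC·CAB·CAB·CC·BC·CAB·CAB·BC·CAB·CAB·CC·BC·CAB·CC·BC·BC·CAB·CAB·CC·BC
    A ↦ CC
    B ↦ BC
    C ↦ CAB

A->CC, B->BC, C->CAB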